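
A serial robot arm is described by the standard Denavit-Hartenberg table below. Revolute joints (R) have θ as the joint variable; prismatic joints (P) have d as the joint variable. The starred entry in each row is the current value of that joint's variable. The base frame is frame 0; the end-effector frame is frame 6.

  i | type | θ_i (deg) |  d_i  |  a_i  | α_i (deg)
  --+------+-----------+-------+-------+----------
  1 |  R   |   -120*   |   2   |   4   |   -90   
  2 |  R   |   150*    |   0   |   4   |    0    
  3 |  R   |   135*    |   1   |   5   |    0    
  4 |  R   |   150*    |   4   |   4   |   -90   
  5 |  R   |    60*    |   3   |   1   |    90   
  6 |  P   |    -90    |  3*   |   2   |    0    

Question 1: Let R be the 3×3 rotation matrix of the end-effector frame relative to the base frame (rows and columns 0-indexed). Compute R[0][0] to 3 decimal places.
-0.483

End-effector x-axis (col 0 of R) = (-0.4830,-0.8365,0.2588)
R[0][0] = -0.4830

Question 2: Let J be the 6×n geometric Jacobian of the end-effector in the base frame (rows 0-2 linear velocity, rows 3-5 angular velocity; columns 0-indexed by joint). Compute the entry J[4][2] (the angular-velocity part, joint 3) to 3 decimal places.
axis z_2 = (0.8660,-0.5000,0.0000); lever o_n−o_2 = (3.7965,-4.6922,-2.2854)
cross product → J_v[:, 2] = (1.1427,1.9792,-2.1653)
J_ω[:, 2] = z_2
entry J[4][2] = -0.5000

-0.500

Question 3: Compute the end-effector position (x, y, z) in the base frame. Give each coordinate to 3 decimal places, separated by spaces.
3.529 -5.156 -2.285

after link 1: o_1 = (-2.0000, -3.4641, 2.0000)
after link 2: o_2 = (-0.2679, -0.4641, 0.0000)
after link 3: o_3 = (-0.0490, -2.0848, 4.8296)
after link 4: o_4 = (2.8975, -4.9814, 0.9659)
after link 5: o_5 = (3.5317, -2.1509, -0.2935)
after link 6: o_6 = (3.5286, -5.1563, -2.2854)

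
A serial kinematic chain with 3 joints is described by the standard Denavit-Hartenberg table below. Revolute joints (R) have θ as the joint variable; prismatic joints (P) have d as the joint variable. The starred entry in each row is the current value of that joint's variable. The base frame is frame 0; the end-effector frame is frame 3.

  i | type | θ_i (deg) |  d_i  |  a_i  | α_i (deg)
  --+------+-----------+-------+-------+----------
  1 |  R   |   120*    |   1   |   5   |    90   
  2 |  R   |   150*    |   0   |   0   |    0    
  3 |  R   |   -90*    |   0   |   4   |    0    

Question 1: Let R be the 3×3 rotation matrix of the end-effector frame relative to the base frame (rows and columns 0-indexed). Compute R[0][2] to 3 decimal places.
End-effector z-axis (col 2 of R) = (0.8660,0.5000,0.0000)
R[0][2] = 0.8660

0.866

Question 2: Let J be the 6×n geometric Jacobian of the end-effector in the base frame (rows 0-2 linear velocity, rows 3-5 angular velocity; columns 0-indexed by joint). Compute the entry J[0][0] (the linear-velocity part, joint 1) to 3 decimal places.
axis z_0 = ẑ; lever o_n−o_0 = (-3.5000,6.0622,4.4641)
cross product → J_v[:, 0] = (-6.0622,-3.5000,0.0000)
J_ω[:, 0] = z_0
entry J[0][0] = -6.0622

-6.062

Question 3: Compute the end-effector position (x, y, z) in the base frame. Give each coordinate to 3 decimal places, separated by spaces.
-3.500 6.062 4.464

after link 1: o_1 = (-2.5000, 4.3301, 1.0000)
after link 2: o_2 = (-2.5000, 4.3301, 1.0000)
after link 3: o_3 = (-3.5000, 6.0622, 4.4641)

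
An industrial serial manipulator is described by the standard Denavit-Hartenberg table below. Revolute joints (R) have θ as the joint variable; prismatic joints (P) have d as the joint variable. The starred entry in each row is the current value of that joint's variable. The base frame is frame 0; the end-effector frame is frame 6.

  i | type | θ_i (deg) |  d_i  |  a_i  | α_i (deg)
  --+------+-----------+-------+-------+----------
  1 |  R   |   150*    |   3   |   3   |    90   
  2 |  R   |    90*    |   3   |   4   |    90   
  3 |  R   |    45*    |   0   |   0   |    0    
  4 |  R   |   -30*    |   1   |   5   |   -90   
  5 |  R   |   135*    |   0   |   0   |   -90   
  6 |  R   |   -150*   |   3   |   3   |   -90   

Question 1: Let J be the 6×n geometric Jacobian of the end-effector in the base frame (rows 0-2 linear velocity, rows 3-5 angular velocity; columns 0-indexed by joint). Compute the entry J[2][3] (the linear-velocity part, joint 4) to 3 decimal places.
axis z_3 = (-0.8660,0.5000,-0.0000); lever o_n−o_3 = (-2.9594,4.7910,4.1669)
cross product → J_v[:, 3] = (2.0834,3.6086,-2.6694)
J_ω[:, 3] = z_3
entry J[2][3] = -2.6694

-2.669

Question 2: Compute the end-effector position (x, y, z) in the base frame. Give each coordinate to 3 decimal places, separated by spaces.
-4.057 8.889 11.167

after link 1: o_1 = (-2.5981, 1.5000, 3.0000)
after link 2: o_2 = (-1.0981, 4.0981, 7.0000)
after link 3: o_3 = (-1.0981, 4.0981, 7.0000)
after link 4: o_4 = (-1.3171, 5.7188, 11.8296)
after link 5: o_5 = (-1.3171, 5.7188, 11.8296)
after link 6: o_6 = (-4.0575, 8.8891, 11.1669)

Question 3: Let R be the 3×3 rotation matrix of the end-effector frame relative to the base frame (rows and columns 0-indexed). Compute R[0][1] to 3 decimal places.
0.704

End-effector y-axis (col 1 of R) = (0.7039,-0.1951,0.6830)
R[0][1] = 0.7039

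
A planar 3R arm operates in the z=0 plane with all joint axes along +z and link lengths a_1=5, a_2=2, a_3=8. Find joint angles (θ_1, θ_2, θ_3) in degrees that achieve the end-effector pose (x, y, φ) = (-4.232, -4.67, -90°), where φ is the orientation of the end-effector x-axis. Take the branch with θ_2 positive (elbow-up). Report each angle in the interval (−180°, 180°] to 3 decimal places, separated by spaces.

wrist centre = target − a_3·(cos φ, sin φ) = (-4.2320, 3.3300)
cos θ_2 = (28.9987−5²−2²)/(2·5·2) = -0.0001; θ_2 = 90.0037° (elbow-up)
β = atan2(3.3300,-4.2320) = 141.8021°; ψ = atan2(2.0000,4.9999) = 21.8019°
θ_1 = β − ψ = 120.0002°
θ_3 = φ − θ_1 − θ_2 = 59.9961° (wrapped to (-180°,180°])

120.000 90.004 59.996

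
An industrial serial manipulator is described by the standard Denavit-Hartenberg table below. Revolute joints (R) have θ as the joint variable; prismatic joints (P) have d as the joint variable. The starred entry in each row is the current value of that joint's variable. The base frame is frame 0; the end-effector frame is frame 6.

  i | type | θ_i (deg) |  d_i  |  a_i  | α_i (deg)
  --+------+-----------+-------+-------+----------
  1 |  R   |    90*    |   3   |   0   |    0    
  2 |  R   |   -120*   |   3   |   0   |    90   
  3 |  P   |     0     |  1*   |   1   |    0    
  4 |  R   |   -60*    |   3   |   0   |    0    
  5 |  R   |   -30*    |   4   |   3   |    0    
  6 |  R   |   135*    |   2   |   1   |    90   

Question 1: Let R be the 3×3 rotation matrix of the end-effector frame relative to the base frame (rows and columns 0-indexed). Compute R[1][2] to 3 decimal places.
End-effector z-axis (col 2 of R) = (0.6124,-0.3536,-0.7071)
R[1][2] = -0.3536

-0.354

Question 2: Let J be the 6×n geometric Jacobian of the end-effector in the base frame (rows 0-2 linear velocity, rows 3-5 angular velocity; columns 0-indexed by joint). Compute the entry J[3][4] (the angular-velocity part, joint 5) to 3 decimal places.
axis z_4 = (-0.5000,-0.8660,0.0000); lever o_n−o_4 = (-2.3876,-5.5497,-2.2929)
cross product → J_v[:, 4] = (1.9857,-1.1464,0.7071)
J_ω[:, 4] = z_4
entry J[3][4] = -0.5000

-0.500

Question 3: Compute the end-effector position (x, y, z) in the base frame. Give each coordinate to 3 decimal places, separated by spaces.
after link 1: o_1 = (0.0000, 0.0000, 3.0000)
after link 2: o_2 = (0.0000, 0.0000, 6.0000)
after link 3: o_3 = (0.3660, -1.3660, 6.0000)
after link 4: o_4 = (-1.1340, -3.9641, 6.0000)
after link 5: o_5 = (-3.1340, -7.4282, 3.0000)
after link 6: o_6 = (-3.5216, -9.5138, 3.7071)

-3.522 -9.514 3.707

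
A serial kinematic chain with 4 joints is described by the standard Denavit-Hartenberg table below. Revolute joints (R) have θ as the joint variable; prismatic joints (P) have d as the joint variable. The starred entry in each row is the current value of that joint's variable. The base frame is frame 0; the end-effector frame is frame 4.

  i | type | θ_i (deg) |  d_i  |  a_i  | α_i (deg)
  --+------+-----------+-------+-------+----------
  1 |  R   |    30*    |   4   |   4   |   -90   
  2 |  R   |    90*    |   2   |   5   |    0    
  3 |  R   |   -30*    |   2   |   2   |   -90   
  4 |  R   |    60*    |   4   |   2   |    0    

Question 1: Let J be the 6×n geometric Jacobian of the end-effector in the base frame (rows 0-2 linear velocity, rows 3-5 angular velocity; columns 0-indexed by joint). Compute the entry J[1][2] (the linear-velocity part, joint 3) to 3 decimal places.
-2.299

axis z_2 = (-0.5000,0.8660,0.0000); lever o_n−o_2 = (-1.8349,-0.7500,-4.5981)
cross product → J_v[:, 2] = (-3.9821,-2.2990,1.9641)
J_ω[:, 2] = z_2
entry J[1][2] = -2.2990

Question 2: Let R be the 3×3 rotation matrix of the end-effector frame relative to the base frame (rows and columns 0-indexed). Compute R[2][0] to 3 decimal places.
End-effector x-axis (col 0 of R) = (0.6495,-0.6250,-0.4330)
R[2][0] = -0.4330

-0.433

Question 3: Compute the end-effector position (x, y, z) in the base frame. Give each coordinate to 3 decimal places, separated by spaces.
0.629 2.982 -5.598

after link 1: o_1 = (3.4641, 2.0000, 4.0000)
after link 2: o_2 = (2.4641, 3.7321, -1.0000)
after link 3: o_3 = (2.3301, 5.9641, -2.7321)
after link 4: o_4 = (0.6292, 2.9821, -5.5981)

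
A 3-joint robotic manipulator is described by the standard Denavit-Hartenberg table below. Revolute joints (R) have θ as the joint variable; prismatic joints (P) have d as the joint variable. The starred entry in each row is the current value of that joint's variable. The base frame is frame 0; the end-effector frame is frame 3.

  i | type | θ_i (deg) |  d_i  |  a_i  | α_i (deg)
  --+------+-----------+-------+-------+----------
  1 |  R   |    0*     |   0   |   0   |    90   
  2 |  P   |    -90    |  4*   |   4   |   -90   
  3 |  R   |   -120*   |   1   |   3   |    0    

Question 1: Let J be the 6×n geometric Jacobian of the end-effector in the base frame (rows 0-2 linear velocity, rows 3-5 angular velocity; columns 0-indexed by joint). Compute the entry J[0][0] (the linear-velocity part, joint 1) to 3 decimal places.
6.598

axis z_0 = ẑ; lever o_n−o_0 = (1.0000,-6.5981,-2.5000)
cross product → J_v[:, 0] = (6.5981,1.0000,-0.0000)
J_ω[:, 0] = z_0
entry J[0][0] = 6.5981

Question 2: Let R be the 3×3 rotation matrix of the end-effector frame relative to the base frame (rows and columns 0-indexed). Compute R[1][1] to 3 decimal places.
End-effector y-axis (col 1 of R) = (0.0000,-0.5000,-0.8660)
R[1][1] = -0.5000

-0.500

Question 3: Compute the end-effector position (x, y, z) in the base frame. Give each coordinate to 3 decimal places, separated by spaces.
after link 1: o_1 = (0.0000, 0.0000, 0.0000)
after link 2: o_2 = (0.0000, -4.0000, -4.0000)
after link 3: o_3 = (1.0000, -6.5981, -2.5000)

1.000 -6.598 -2.500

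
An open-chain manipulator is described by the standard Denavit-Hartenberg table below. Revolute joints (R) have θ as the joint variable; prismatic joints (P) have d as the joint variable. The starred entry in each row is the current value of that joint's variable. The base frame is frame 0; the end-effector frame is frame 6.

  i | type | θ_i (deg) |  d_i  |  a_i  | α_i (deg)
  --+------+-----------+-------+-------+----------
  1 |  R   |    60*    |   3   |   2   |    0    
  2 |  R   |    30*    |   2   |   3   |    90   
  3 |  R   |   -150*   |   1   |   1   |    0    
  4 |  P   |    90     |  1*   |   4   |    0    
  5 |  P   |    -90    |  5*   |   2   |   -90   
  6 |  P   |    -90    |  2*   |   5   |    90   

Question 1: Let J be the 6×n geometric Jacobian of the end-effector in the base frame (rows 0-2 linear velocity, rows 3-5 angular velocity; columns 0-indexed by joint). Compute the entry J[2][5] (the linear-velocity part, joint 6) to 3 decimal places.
-0.866

prismatic axis z_5 = (0.0000,0.5000,-0.8660)
J_v[:, 5] = z_5; J_ω[:, 5] = (0,0,0)
entry J[2][5] = -0.8660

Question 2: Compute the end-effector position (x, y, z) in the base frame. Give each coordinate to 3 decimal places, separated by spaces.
after link 1: o_1 = (1.0000, 1.7321, 3.0000)
after link 2: o_2 = (1.0000, 4.7321, 5.0000)
after link 3: o_3 = (2.0000, 3.8660, 4.5000)
after link 4: o_4 = (3.0000, 5.8660, 1.0359)
after link 5: o_5 = (8.0000, 4.1340, 0.0359)
after link 6: o_6 = (13.0000, 5.1340, -1.6962)

13.000 5.134 -1.696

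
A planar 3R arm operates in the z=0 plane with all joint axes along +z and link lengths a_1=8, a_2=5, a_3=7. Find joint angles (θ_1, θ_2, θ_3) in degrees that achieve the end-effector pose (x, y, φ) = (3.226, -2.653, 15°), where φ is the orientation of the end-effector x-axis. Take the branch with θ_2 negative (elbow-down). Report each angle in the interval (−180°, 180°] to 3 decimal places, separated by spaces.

wrist centre = target − a_3·(cos φ, sin φ) = (-3.5355, -4.4647)
cos θ_2 = (32.4335−8²−5²)/(2·8·5) = -0.7071; θ_2 = -134.9980° (elbow-down)
β = atan2(-4.4647,-3.5355) = -128.3746°; ψ = atan2(-3.5357,4.4646) = -38.3769°
θ_1 = β − ψ = -89.9977°
θ_3 = φ − θ_1 − θ_2 = -120.0043° (wrapped to (-180°,180°])

-89.998 -134.998 -120.004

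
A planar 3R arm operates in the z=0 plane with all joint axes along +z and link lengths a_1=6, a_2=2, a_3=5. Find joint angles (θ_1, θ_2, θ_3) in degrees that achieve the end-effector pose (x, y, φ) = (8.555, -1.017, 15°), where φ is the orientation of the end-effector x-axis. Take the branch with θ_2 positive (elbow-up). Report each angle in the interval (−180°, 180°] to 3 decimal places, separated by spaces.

wrist centre = target − a_3·(cos φ, sin φ) = (3.7254, -2.3111)
cos θ_2 = (19.2195−6²−2²)/(2·6·2) = -0.8659; θ_2 = 149.9801° (elbow-up)
β = atan2(-2.3111,3.7254) = -31.8141°; ψ = atan2(1.0006,4.2683) = 13.1934°
θ_1 = β − ψ = -45.0075°
θ_3 = φ − θ_1 − θ_2 = -89.9727° (wrapped to (-180°,180°])

-45.007 149.980 -89.973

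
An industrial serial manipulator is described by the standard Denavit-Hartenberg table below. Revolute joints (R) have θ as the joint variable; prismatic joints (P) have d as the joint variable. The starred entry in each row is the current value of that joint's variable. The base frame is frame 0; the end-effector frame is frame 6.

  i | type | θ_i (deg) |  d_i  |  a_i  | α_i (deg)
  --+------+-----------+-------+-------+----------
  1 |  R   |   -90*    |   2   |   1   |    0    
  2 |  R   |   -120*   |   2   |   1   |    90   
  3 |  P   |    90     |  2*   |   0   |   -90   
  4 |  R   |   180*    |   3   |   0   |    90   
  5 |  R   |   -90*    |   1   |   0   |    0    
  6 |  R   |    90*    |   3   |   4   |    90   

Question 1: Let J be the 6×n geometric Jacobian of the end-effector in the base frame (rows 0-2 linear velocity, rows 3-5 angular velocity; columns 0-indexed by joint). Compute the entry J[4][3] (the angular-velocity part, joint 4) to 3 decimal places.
axis z_3 = (0.8660,-0.5000,0.0000); lever o_n−o_3 = (0.5981,-4.9641,-4.0000)
cross product → J_v[:, 3] = (2.0000,3.4641,-4.0000)
J_ω[:, 3] = z_3
entry J[4][3] = -0.5000

-0.500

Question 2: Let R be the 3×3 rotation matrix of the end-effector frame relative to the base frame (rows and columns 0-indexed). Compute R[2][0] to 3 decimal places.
-1.000

End-effector x-axis (col 0 of R) = (0.0000,-0.0000,-1.0000)
R[2][0] = -1.0000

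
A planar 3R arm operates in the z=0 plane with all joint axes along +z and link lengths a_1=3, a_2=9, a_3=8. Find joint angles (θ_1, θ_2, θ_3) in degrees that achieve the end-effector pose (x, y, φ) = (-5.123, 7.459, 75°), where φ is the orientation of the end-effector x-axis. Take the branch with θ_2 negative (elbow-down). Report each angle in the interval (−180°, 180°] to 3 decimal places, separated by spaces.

-60.008 -134.995 -89.997

wrist centre = target − a_3·(cos φ, sin φ) = (-7.1936, -0.2684)
cos θ_2 = (51.8192−3²−9²)/(2·3·9) = -0.7071; θ_2 = -134.9955° (elbow-down)
β = atan2(-0.2684,-7.1936) = -177.8632°; ψ = atan2(-6.3645,-3.3635) = -117.8553°
θ_1 = β − ψ = -60.0078°
θ_3 = φ − θ_1 − θ_2 = -89.9967° (wrapped to (-180°,180°])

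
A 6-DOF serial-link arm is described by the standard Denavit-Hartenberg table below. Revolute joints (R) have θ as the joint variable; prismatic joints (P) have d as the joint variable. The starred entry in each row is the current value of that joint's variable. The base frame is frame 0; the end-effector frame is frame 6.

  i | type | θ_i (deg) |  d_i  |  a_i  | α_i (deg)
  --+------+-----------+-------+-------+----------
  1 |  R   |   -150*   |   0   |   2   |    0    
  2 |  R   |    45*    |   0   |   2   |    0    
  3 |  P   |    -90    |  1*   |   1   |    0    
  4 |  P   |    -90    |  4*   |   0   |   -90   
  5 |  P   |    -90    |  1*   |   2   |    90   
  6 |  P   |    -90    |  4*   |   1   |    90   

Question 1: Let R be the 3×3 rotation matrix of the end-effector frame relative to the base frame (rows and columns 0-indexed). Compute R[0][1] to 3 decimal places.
End-effector y-axis (col 1 of R) = (-0.2588,-0.9659,0.0000)
R[0][1] = -0.2588

-0.259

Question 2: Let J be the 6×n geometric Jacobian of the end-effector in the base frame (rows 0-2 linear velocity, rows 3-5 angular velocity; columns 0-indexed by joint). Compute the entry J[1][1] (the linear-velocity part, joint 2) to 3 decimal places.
-2.519

axis z_1 = (0.0000,0.0000,1.0000); lever o_n−o_1 = (-2.5188,-5.5367,7.0000)
cross product → J_v[:, 1] = (5.5367,-2.5188,0.0000)
J_ω[:, 1] = z_1
entry J[1][1] = -2.5188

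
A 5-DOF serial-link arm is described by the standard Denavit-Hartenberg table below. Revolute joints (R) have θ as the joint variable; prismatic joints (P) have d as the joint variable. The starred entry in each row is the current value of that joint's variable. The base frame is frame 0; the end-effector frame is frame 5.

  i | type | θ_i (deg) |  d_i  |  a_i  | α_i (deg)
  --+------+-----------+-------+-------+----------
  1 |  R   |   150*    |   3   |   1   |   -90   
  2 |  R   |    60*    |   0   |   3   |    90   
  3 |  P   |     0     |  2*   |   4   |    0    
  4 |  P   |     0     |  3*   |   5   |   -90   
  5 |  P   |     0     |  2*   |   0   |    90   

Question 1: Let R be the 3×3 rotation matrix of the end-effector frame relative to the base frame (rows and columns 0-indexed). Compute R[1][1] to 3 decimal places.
End-effector y-axis (col 1 of R) = (-0.5000,-0.8660,0.0000)
R[1][1] = -0.8660

-0.866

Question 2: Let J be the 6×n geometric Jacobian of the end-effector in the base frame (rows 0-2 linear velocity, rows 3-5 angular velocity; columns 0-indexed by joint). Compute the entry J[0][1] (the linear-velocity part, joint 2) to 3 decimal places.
6.835

axis z_1 = (-0.5000,-0.8660,0.0000); lever o_n−o_1 = (-9.9462,3.4330,-7.8923)
cross product → J_v[:, 1] = (6.8349,-3.9462,-10.3301)
J_ω[:, 1] = z_1
entry J[0][1] = 6.8349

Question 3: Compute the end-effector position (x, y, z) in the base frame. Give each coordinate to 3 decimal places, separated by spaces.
-10.812 3.933 -4.892

after link 1: o_1 = (-0.8660, 0.5000, 3.0000)
after link 2: o_2 = (-2.1651, 1.2500, 0.4019)
after link 3: o_3 = (-5.3971, 3.1160, -2.0622)
after link 4: o_4 = (-9.8122, 5.6651, -4.8923)
after link 5: o_5 = (-10.8122, 3.9330, -4.8923)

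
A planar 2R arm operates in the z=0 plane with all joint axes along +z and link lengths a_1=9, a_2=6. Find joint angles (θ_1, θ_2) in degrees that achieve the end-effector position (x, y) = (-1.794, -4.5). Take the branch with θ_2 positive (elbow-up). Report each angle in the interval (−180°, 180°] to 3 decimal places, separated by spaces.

-149.997 150.001

cos θ_2 = (23.4684−9²−6²)/(2·9·6) = -0.8660; θ_2 = 150.0009° (elbow-up)
β = atan2(-4.5000,-1.7940) = -111.7355°; ψ = atan2(2.9999,3.8038) = 38.2616°
θ_1 = β − ψ = -149.9971°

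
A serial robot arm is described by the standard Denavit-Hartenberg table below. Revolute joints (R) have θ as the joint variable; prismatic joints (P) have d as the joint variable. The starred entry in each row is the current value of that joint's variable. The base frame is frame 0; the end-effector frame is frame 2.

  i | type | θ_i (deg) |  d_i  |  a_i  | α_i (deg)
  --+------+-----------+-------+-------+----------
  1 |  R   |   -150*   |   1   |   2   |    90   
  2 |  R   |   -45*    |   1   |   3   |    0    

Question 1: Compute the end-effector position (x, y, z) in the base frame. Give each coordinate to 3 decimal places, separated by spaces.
after link 1: o_1 = (-1.7321, -1.0000, 1.0000)
after link 2: o_2 = (-4.0692, -1.1946, -1.1213)

-4.069 -1.195 -1.121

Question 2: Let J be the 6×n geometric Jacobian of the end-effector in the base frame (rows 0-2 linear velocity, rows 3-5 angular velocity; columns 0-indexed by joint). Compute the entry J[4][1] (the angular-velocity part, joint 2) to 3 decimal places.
0.866

axis z_1 = (-0.5000,0.8660,0.0000); lever o_n−o_1 = (-2.3371,-0.1946,-2.1213)
cross product → J_v[:, 1] = (-1.8371,-1.0607,2.1213)
J_ω[:, 1] = z_1
entry J[4][1] = 0.8660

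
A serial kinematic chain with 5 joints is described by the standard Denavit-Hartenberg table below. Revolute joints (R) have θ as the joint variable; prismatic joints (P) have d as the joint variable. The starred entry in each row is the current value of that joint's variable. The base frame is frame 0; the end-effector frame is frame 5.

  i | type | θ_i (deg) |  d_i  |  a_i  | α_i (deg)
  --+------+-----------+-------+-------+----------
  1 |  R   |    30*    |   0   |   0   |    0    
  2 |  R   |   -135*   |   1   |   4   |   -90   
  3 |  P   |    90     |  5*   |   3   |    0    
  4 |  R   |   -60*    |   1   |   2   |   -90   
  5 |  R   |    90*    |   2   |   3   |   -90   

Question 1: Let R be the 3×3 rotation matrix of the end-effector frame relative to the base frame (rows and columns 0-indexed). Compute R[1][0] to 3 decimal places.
0.259

End-effector x-axis (col 0 of R) = (-0.9659,0.2588,-0.0000)
R[1][0] = 0.2588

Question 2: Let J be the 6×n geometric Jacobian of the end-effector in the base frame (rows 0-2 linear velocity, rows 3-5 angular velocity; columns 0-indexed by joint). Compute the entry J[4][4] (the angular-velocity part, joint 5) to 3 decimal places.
0.483

axis z_4 = (0.1294,0.4830,-0.8660); lever o_n−o_4 = (-2.6390,1.7424,-1.7321)
cross product → J_v[:, 4] = (0.6724,2.5095,1.5000)
J_ω[:, 4] = z_4
entry J[4][4] = 0.4830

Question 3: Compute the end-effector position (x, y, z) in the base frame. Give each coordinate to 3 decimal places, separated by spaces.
after link 1: o_1 = (0.0000, 0.0000, 0.0000)
after link 2: o_2 = (-1.0353, -3.8637, 1.0000)
after link 3: o_3 = (3.7944, -5.1578, -2.0000)
after link 4: o_4 = (4.3120, -7.0897, -3.0000)
after link 5: o_5 = (1.6730, -5.3473, -4.7321)

1.673 -5.347 -4.732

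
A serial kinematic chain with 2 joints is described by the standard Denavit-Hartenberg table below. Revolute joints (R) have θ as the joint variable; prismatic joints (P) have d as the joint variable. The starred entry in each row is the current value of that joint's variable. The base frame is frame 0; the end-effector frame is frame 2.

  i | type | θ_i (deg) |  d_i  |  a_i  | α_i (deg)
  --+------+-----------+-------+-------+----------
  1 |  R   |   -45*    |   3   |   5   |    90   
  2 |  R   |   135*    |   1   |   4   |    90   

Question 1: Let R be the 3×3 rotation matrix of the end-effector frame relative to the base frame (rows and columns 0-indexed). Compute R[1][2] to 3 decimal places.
End-effector z-axis (col 2 of R) = (0.5000,-0.5000,0.7071)
R[1][2] = -0.5000

-0.500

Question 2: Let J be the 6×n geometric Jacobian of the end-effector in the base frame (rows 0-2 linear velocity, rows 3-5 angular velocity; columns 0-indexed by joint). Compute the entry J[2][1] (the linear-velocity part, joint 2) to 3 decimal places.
axis z_1 = (-0.7071,-0.7071,0.0000); lever o_n−o_1 = (-2.7071,1.2929,2.8284)
cross product → J_v[:, 1] = (-2.0000,2.0000,-2.8284)
J_ω[:, 1] = z_1
entry J[2][1] = -2.8284

-2.828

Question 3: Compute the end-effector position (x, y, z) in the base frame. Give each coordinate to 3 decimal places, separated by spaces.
0.828 -2.243 5.828

after link 1: o_1 = (3.5355, -3.5355, 3.0000)
after link 2: o_2 = (0.8284, -2.2426, 5.8284)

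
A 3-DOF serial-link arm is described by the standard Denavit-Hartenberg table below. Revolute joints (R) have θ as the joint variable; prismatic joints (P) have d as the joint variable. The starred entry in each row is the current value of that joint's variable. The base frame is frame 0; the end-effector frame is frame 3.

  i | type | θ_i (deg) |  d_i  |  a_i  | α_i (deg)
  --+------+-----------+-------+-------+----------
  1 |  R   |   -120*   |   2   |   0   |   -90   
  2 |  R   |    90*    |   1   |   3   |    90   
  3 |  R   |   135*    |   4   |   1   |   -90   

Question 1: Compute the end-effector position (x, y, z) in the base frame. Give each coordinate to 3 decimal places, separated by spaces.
-0.522 -4.318 -0.293

after link 1: o_1 = (0.0000, 0.0000, 2.0000)
after link 2: o_2 = (0.8660, -0.5000, -1.0000)
after link 3: o_3 = (-0.5216, -4.3177, -0.2929)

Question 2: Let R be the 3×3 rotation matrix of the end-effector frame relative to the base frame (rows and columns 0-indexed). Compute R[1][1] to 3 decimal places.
End-effector y-axis (col 1 of R) = (0.5000,0.8660,-0.0000)
R[1][1] = 0.8660

0.866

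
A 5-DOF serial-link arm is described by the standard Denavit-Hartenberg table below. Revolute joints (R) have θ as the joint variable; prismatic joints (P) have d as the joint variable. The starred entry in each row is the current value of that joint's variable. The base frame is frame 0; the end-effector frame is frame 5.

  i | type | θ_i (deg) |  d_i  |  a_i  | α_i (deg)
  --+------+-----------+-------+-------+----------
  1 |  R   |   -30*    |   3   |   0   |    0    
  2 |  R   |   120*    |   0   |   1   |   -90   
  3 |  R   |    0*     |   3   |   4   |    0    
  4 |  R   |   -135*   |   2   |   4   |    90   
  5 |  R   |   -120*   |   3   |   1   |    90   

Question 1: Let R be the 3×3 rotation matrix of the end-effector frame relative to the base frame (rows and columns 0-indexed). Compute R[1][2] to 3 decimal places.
0.612

End-effector z-axis (col 2 of R) = (-0.5000,0.6124,-0.6124)
R[1][2] = 0.6124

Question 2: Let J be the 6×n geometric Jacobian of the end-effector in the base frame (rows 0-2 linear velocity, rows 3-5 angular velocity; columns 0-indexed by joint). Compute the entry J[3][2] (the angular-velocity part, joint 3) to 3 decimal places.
-1.000

axis z_2 = (-1.0000,0.0000,0.0000); lever o_n−o_2 = (-4.1340,-0.5962,0.3536)
cross product → J_v[:, 2] = (0.0000,0.3536,0.5962)
J_ω[:, 2] = z_2
entry J[3][2] = -1.0000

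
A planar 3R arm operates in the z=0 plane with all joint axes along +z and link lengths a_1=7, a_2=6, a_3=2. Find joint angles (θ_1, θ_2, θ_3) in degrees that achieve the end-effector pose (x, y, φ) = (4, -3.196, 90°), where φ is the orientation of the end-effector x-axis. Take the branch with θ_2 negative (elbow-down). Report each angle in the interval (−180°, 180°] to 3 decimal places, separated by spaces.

wrist centre = target − a_3·(cos φ, sin φ) = (4.0000, -5.1960)
cos θ_2 = (42.9984−7²−6²)/(2·7·6) = -0.5000; θ_2 = -120.0012° (elbow-down)
β = atan2(-5.1960,4.0000) = -52.4101°; ψ = atan2(-5.1961,3.9999) = -52.4113°
θ_1 = β − ψ = 0.0012°
θ_3 = φ − θ_1 − θ_2 = -150.0000° (wrapped to (-180°,180°])

0.001 -120.001 -150.000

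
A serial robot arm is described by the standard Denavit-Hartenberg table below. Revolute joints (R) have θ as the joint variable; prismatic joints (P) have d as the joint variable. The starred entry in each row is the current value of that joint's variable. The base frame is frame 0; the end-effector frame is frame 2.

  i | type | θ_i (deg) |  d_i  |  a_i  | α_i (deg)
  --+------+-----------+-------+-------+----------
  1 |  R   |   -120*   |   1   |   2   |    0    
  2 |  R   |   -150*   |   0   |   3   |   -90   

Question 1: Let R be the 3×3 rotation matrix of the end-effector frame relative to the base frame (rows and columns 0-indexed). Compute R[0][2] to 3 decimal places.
-1.000

End-effector z-axis (col 2 of R) = (-1.0000,-0.0000,0.0000)
R[0][2] = -1.0000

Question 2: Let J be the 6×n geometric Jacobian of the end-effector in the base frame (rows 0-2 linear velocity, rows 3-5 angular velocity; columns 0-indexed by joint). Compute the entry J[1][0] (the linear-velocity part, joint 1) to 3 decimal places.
-1.000

axis z_0 = ẑ; lever o_n−o_0 = (-1.0000,1.2679,1.0000)
cross product → J_v[:, 0] = (-1.2679,-1.0000,0.0000)
J_ω[:, 0] = z_0
entry J[1][0] = -1.0000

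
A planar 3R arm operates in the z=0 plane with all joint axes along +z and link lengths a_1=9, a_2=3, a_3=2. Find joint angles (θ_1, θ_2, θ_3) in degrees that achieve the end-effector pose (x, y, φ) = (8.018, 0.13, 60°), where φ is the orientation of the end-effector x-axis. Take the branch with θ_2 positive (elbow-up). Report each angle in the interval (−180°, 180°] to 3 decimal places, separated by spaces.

wrist centre = target − a_3·(cos φ, sin φ) = (7.0180, -1.6021)
cos θ_2 = (51.8189−9²−3²)/(2·9·3) = -0.7071; θ_2 = 134.9960° (elbow-up)
β = atan2(-1.6021,7.0180) = -12.8590°; ψ = atan2(2.1215,6.8788) = 17.1400°
θ_1 = β − ψ = -29.9990°
θ_3 = φ − θ_1 − θ_2 = -44.9970° (wrapped to (-180°,180°])

-29.999 134.996 -44.997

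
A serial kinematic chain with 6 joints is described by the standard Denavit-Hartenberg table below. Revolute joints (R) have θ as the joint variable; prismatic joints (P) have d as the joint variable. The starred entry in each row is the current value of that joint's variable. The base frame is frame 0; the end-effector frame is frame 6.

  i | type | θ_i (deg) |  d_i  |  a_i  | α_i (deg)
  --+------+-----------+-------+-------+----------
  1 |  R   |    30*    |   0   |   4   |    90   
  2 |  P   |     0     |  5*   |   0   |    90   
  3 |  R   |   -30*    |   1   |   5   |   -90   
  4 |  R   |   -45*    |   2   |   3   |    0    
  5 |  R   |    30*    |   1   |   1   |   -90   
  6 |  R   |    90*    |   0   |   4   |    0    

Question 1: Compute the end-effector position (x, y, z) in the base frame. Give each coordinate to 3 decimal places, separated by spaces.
9.142 5.174 -3.380

after link 1: o_1 = (3.4641, 2.0000, 0.0000)
after link 2: o_2 = (5.9641, -2.3301, 0.0000)
after link 3: o_3 = (8.4641, 2.0000, -1.0000)
after link 4: o_4 = (11.2568, 2.8371, -3.1213)
after link 5: o_5 = (12.6058, 3.1736, -3.3801)
after link 6: o_6 = (9.1417, 5.1736, -3.3801)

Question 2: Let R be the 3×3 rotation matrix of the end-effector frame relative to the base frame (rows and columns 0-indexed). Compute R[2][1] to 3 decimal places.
End-effector y-axis (col 1 of R) = (-0.4830,-0.8365,0.2588)
R[2][1] = 0.2588

0.259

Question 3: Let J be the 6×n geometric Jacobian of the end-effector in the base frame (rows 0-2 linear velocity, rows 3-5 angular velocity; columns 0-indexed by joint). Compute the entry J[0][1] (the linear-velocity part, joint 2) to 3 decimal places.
0.500

prismatic axis z_1 = (0.5000,-0.8660,0.0000)
J_v[:, 1] = z_1; J_ω[:, 1] = (0,0,0)
entry J[0][1] = 0.5000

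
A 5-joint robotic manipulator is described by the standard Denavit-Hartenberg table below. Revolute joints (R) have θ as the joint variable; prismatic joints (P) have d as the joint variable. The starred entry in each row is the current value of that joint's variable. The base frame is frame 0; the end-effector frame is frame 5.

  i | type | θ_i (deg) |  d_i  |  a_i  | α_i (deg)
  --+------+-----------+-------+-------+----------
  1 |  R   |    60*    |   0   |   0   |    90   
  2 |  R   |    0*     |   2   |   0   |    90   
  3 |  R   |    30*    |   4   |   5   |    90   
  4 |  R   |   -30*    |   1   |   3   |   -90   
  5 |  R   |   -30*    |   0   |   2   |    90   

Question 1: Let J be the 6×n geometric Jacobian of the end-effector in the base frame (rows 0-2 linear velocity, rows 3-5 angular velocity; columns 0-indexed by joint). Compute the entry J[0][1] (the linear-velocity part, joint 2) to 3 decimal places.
0.817

axis z_1 = (0.8660,-0.5000,0.0000); lever o_n−o_1 = (8.6112,5.2811,-1.6340)
cross product → J_v[:, 1] = (0.8170,1.4151,8.8792)
J_ω[:, 1] = z_1
entry J[0][1] = 0.8170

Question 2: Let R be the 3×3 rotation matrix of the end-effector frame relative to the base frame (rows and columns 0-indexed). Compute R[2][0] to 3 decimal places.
End-effector x-axis (col 0 of R) = (0.3995,0.8080,0.4330)
R[2][0] = 0.4330

0.433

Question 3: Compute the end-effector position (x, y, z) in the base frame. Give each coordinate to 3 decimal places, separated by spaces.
after link 1: o_1 = (0.0000, 0.0000, 0.0000)
after link 2: o_2 = (1.7321, -1.0000, 0.0000)
after link 3: o_3 = (6.0622, 1.5000, -4.0000)
after link 4: o_4 = (7.8122, 3.6651, -2.5000)
after link 5: o_5 = (8.6112, 5.2811, -1.6340)

8.611 5.281 -1.634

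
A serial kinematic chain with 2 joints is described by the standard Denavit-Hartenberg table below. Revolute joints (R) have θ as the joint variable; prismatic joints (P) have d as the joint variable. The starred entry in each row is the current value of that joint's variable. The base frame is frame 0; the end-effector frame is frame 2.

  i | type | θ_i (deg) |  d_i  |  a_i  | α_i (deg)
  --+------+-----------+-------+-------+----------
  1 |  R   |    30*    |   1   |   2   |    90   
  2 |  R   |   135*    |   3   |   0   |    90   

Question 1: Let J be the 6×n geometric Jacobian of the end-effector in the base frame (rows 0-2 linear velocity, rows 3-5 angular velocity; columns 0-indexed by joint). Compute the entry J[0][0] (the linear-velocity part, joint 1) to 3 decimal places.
axis z_0 = ẑ; lever o_n−o_0 = (3.2321,-1.5981,1.0000)
cross product → J_v[:, 0] = (1.5981,3.2321,-0.0000)
J_ω[:, 0] = z_0
entry J[0][0] = 1.5981

1.598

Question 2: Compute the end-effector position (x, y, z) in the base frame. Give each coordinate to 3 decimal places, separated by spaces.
after link 1: o_1 = (1.7321, 1.0000, 1.0000)
after link 2: o_2 = (3.2321, -1.5981, 1.0000)

3.232 -1.598 1.000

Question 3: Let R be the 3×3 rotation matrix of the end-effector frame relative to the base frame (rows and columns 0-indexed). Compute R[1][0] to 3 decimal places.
-0.354

End-effector x-axis (col 0 of R) = (-0.6124,-0.3536,0.7071)
R[1][0] = -0.3536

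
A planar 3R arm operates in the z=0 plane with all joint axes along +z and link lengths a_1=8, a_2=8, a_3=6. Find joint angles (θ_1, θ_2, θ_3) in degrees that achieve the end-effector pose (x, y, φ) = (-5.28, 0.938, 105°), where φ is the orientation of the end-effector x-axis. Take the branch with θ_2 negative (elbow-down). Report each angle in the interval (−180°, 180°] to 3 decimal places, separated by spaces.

wrist centre = target − a_3·(cos φ, sin φ) = (-3.7271, -4.8576)
cos θ_2 = (37.4870−8²−8²)/(2·8·8) = -0.7071; θ_2 = -135.0021° (elbow-down)
β = atan2(-4.8576,-3.7271) = -127.4982°; ψ = atan2(-5.6566,2.3429) = -67.5011°
θ_1 = β − ψ = -59.9971°
θ_3 = φ − θ_1 − θ_2 = -60.0008° (wrapped to (-180°,180°])

-59.997 -135.002 -60.001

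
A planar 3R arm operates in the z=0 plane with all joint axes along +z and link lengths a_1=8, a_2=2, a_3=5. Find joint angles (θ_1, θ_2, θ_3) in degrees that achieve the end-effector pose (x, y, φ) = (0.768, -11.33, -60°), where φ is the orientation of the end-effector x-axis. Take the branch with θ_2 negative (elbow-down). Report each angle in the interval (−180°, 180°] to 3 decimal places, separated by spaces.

-90.000 -120.004 150.004

wrist centre = target − a_3·(cos φ, sin φ) = (-1.7320, -6.9999)
cos θ_2 = (51.9980−8²−2²)/(2·8·2) = -0.5001; θ_2 = -120.0040° (elbow-down)
β = atan2(-6.9999,-1.7320) = -103.8977°; ψ = atan2(-1.7320,6.9999) = -13.8976°
θ_1 = β − ψ = -90.0002°
θ_3 = φ − θ_1 − θ_2 = 150.0042° (wrapped to (-180°,180°])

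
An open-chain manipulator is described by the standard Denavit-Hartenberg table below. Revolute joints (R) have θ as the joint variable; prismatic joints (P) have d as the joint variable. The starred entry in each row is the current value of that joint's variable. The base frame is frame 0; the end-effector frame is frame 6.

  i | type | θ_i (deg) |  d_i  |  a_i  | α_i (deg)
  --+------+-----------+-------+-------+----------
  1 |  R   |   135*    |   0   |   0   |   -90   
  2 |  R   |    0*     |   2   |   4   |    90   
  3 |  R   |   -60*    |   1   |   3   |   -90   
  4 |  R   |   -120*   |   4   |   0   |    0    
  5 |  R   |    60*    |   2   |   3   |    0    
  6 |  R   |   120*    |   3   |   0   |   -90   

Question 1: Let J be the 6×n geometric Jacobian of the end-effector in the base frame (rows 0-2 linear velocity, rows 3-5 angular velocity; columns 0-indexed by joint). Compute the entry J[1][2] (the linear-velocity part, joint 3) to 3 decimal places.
-7.529

axis z_2 = (0.0000,0.0000,1.0000); lever o_n−o_2 = (-7.5286,6.6760,3.5981)
cross product → J_v[:, 2] = (-6.6760,-7.5286,0.0000)
J_ω[:, 2] = z_2
entry J[1][2] = -7.5286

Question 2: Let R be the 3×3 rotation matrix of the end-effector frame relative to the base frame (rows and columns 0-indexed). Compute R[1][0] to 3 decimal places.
0.483

End-effector x-axis (col 0 of R) = (0.1294,0.4830,-0.8660)
R[1][0] = 0.4830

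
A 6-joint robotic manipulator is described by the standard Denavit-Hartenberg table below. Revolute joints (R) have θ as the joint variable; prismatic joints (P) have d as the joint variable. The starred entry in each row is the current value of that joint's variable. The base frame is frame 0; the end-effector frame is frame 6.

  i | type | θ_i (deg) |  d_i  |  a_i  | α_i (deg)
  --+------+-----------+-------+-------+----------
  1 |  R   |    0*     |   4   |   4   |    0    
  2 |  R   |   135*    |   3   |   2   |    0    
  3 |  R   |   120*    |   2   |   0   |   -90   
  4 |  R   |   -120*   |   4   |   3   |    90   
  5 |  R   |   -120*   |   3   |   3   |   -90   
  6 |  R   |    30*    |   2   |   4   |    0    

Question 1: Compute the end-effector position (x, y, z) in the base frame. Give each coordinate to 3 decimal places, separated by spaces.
0.494 3.648 9.799

after link 1: o_1 = (4.0000, 0.0000, 4.0000)
after link 2: o_2 = (2.5858, 1.4142, 7.0000)
after link 3: o_3 = (2.5858, 1.4142, 9.0000)
after link 4: o_4 = (6.8377, 1.8278, 11.5981)
after link 5: o_5 = (4.8065, 4.2854, 8.7990)
after link 6: o_6 = (0.4945, 3.6476, 9.7990)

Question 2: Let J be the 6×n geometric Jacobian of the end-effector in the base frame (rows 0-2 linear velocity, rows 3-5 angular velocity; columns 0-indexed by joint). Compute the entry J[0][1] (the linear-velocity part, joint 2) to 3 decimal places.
-3.648

axis z_1 = (0.0000,0.0000,1.0000); lever o_n−o_1 = (-3.5055,3.6476,5.7990)
cross product → J_v[:, 1] = (-3.6476,-3.5055,0.0000)
J_ω[:, 1] = z_1
entry J[0][1] = -3.6476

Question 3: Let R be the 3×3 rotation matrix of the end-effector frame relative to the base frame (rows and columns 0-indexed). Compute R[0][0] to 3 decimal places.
-0.893

End-effector x-axis (col 0 of R) = (-0.8926,-0.4333,-0.1250)
R[0][0] = -0.8926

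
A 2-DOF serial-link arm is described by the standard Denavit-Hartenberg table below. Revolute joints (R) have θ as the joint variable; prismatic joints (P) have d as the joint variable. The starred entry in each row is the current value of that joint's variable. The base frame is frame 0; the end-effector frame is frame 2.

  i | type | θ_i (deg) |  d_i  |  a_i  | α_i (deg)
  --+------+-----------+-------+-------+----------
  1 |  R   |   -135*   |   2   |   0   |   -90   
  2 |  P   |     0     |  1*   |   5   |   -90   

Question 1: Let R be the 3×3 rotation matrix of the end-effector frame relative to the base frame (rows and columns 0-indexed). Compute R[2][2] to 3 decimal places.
End-effector z-axis (col 2 of R) = (0.0000,-0.0000,-1.0000)
R[2][2] = -1.0000

-1.000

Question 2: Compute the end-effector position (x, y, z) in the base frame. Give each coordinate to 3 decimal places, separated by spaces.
after link 1: o_1 = (0.0000, 0.0000, 2.0000)
after link 2: o_2 = (-2.8284, -4.2426, 2.0000)

-2.828 -4.243 2.000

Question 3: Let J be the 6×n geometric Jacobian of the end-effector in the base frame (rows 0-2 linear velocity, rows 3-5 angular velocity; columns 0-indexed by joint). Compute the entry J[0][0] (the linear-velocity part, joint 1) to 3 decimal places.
axis z_0 = ẑ; lever o_n−o_0 = (-2.8284,-4.2426,2.0000)
cross product → J_v[:, 0] = (4.2426,-2.8284,0.0000)
J_ω[:, 0] = z_0
entry J[0][0] = 4.2426

4.243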